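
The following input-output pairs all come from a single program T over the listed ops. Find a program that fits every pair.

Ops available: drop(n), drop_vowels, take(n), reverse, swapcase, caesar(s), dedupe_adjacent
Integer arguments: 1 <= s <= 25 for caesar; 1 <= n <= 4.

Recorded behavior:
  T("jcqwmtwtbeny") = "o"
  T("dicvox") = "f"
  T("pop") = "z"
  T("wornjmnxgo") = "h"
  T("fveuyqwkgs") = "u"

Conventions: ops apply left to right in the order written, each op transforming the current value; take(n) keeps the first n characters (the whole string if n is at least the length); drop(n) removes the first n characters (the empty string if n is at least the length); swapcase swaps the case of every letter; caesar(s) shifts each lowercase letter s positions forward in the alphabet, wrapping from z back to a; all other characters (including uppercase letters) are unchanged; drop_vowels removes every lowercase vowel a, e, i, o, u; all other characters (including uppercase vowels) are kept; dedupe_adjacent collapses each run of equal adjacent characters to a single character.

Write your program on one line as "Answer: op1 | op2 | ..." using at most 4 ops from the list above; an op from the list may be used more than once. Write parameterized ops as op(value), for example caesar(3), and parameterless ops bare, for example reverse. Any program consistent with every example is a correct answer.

reverse | drop(2) | take(1) | caesar(10)

Check, running the answer program on each example:
  "jcqwmtwtbeny" -> "ynebtwtmwqcj" -> "ebtwtmwqcj" -> "e" -> "o"
  "dicvox" -> "xovcid" -> "vcid" -> "v" -> "f"
  "pop" -> "pop" -> "p" -> "p" -> "z"
  "wornjmnxgo" -> "ogxnmjnrow" -> "xnmjnrow" -> "x" -> "h"
  "fveuyqwkgs" -> "sgkwqyuevf" -> "kwqyuevf" -> "k" -> "u"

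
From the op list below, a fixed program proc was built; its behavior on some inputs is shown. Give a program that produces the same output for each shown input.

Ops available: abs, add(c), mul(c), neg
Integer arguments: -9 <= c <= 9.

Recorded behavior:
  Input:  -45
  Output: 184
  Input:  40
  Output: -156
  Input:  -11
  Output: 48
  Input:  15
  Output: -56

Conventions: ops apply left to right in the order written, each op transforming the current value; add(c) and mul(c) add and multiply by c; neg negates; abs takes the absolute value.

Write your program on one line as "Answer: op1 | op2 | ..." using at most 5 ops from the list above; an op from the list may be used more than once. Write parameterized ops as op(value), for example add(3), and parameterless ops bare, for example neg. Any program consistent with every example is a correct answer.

neg | add(8) | add(-7) | mul(4)

Check, running the answer program on each example:
  -45 -> 45 -> 53 -> 46 -> 184
  40 -> -40 -> -32 -> -39 -> -156
  -11 -> 11 -> 19 -> 12 -> 48
  15 -> -15 -> -7 -> -14 -> -56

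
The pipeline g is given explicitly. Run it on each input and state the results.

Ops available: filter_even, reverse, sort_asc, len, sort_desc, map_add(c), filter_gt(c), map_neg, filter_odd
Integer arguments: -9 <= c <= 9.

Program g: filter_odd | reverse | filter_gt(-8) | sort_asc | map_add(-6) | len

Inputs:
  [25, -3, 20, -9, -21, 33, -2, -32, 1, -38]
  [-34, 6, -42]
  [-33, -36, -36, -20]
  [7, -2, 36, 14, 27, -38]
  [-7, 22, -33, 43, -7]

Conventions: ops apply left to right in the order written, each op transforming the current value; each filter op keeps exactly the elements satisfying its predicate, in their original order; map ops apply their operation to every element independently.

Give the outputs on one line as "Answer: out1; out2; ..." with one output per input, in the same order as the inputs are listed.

4; 0; 0; 2; 3

Execution, op by op:
  [25, -3, 20, -9, -21, 33, -2, -32, 1, -38] -> [25, -3, -9, -21, 33, 1] -> [1, 33, -21, -9, -3, 25] -> [1, 33, -3, 25] -> [-3, 1, 25, 33] -> [-9, -5, 19, 27] -> 4
  [-34, 6, -42] -> [] -> [] -> [] -> [] -> [] -> 0
  [-33, -36, -36, -20] -> [-33] -> [-33] -> [] -> [] -> [] -> 0
  [7, -2, 36, 14, 27, -38] -> [7, 27] -> [27, 7] -> [27, 7] -> [7, 27] -> [1, 21] -> 2
  [-7, 22, -33, 43, -7] -> [-7, -33, 43, -7] -> [-7, 43, -33, -7] -> [-7, 43, -7] -> [-7, -7, 43] -> [-13, -13, 37] -> 3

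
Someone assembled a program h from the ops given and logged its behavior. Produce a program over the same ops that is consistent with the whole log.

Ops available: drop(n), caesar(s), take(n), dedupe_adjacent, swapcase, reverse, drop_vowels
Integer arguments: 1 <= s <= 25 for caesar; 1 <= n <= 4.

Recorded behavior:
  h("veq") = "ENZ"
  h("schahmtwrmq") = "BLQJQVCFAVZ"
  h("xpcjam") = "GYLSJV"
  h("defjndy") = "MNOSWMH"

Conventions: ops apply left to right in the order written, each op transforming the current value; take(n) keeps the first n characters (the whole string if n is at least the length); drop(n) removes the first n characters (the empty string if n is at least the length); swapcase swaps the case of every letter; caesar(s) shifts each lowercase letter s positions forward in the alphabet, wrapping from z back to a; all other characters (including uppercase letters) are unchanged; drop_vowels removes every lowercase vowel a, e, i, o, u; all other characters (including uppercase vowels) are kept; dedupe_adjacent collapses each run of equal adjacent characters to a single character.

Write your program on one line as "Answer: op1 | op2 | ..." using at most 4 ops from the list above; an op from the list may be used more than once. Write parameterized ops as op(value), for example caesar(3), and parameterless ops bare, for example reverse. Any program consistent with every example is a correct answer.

caesar(22) | caesar(13) | swapcase

Check, running the answer program on each example:
  "veq" -> "ram" -> "enz" -> "ENZ"
  "schahmtwrmq" -> "oydwdipsnim" -> "blqjqvcfavz" -> "BLQJQVCFAVZ"
  "xpcjam" -> "tlyfwi" -> "gylsjv" -> "GYLSJV"
  "defjndy" -> "zabfjzu" -> "mnoswmh" -> "MNOSWMH"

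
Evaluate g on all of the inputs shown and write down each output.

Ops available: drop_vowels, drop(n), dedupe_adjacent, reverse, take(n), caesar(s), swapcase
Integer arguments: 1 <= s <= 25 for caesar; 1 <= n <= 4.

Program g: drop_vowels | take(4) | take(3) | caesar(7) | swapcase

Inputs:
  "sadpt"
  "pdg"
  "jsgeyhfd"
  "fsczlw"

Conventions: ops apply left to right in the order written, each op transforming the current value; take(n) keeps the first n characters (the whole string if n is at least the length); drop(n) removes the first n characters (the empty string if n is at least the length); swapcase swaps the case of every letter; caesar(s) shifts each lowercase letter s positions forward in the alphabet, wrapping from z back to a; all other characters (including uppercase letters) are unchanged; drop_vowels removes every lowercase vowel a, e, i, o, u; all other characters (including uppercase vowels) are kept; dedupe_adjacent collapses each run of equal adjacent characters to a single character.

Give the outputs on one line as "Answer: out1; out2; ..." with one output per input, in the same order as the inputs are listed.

"ZKW"; "WKN"; "QZN"; "MZJ"

Execution, op by op:
  "sadpt" -> "sdpt" -> "sdpt" -> "sdp" -> "zkw" -> "ZKW"
  "pdg" -> "pdg" -> "pdg" -> "pdg" -> "wkn" -> "WKN"
  "jsgeyhfd" -> "jsgyhfd" -> "jsgy" -> "jsg" -> "qzn" -> "QZN"
  "fsczlw" -> "fsczlw" -> "fscz" -> "fsc" -> "mzj" -> "MZJ"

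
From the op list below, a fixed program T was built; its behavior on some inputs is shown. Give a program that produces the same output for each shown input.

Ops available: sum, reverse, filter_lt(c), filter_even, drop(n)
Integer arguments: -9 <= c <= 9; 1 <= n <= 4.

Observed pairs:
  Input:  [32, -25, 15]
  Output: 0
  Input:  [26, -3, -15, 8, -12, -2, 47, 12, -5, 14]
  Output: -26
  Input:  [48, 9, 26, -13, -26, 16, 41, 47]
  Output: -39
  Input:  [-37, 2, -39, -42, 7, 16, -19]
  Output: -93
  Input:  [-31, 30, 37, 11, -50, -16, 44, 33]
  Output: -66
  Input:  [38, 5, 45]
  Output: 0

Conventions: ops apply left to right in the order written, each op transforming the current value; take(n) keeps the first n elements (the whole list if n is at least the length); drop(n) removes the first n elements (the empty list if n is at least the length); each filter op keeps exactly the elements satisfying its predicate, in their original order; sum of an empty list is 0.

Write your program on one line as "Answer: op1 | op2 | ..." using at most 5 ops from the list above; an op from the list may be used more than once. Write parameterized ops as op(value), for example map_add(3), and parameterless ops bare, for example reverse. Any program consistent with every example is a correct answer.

drop(2) | filter_lt(9) | reverse | sum

Check, running the answer program on each example:
  [32, -25, 15] -> [15] -> [] -> [] -> 0
  [26, -3, -15, 8, -12, -2, 47, 12, -5, 14] -> [-15, 8, -12, -2, 47, 12, -5, 14] -> [-15, 8, -12, -2, -5] -> [-5, -2, -12, 8, -15] -> -26
  [48, 9, 26, -13, -26, 16, 41, 47] -> [26, -13, -26, 16, 41, 47] -> [-13, -26] -> [-26, -13] -> -39
  [-37, 2, -39, -42, 7, 16, -19] -> [-39, -42, 7, 16, -19] -> [-39, -42, 7, -19] -> [-19, 7, -42, -39] -> -93
  [-31, 30, 37, 11, -50, -16, 44, 33] -> [37, 11, -50, -16, 44, 33] -> [-50, -16] -> [-16, -50] -> -66
  [38, 5, 45] -> [45] -> [] -> [] -> 0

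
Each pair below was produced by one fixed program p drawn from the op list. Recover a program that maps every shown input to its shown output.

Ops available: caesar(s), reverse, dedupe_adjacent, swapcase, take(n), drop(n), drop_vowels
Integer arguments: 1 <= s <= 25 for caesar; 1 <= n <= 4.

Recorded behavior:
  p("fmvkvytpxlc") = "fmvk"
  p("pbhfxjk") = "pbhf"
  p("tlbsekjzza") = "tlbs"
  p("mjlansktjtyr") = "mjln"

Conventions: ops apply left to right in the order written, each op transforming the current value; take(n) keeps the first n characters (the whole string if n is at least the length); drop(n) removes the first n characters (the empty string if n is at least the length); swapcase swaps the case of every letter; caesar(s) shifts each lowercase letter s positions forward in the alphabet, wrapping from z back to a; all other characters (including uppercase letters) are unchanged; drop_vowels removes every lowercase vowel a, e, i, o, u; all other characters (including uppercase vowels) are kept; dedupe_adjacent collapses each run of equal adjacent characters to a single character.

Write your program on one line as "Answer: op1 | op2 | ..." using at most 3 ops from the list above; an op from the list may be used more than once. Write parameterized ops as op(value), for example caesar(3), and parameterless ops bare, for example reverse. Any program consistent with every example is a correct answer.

drop_vowels | take(4)

Check, running the answer program on each example:
  "fmvkvytpxlc" -> "fmvkvytpxlc" -> "fmvk"
  "pbhfxjk" -> "pbhfxjk" -> "pbhf"
  "tlbsekjzza" -> "tlbskjzz" -> "tlbs"
  "mjlansktjtyr" -> "mjlnsktjtyr" -> "mjln"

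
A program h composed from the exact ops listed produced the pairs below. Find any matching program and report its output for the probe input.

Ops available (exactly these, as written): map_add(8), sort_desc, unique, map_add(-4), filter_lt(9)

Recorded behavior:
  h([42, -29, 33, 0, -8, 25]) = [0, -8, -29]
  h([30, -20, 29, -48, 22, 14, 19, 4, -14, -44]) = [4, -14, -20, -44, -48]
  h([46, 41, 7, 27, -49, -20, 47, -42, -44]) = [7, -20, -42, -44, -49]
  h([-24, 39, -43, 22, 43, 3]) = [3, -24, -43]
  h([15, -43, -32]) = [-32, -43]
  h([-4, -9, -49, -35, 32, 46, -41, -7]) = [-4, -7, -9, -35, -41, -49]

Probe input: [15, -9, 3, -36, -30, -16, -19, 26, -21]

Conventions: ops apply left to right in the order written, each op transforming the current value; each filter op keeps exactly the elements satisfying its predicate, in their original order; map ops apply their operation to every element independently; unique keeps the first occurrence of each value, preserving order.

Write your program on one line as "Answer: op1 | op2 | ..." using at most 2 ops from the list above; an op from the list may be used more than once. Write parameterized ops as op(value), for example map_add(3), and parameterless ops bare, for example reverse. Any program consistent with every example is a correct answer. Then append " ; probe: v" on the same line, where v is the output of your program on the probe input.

filter_lt(9) | sort_desc ; probe: [3, -9, -16, -19, -21, -30, -36]

Check, running the answer program on each example:
  [42, -29, 33, 0, -8, 25] -> [-29, 0, -8] -> [0, -8, -29]
  [30, -20, 29, -48, 22, 14, 19, 4, -14, -44] -> [-20, -48, 4, -14, -44] -> [4, -14, -20, -44, -48]
  [46, 41, 7, 27, -49, -20, 47, -42, -44] -> [7, -49, -20, -42, -44] -> [7, -20, -42, -44, -49]
  [-24, 39, -43, 22, 43, 3] -> [-24, -43, 3] -> [3, -24, -43]
  [15, -43, -32] -> [-43, -32] -> [-32, -43]
  [-4, -9, -49, -35, 32, 46, -41, -7] -> [-4, -9, -49, -35, -41, -7] -> [-4, -7, -9, -35, -41, -49]
  probe: [15, -9, 3, -36, -30, -16, -19, 26, -21] -> [-9, 3, -36, -30, -16, -19, -21] -> [3, -9, -16, -19, -21, -30, -36]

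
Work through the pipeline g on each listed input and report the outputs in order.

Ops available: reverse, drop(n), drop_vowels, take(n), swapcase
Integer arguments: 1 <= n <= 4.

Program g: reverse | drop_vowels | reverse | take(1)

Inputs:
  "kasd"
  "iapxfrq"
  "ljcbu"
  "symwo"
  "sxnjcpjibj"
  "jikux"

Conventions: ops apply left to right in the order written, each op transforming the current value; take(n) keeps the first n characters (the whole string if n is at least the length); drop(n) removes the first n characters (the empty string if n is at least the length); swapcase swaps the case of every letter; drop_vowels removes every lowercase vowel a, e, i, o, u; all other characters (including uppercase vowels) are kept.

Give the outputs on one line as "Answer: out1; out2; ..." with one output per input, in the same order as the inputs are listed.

Execution, op by op:
  "kasd" -> "dsak" -> "dsk" -> "ksd" -> "k"
  "iapxfrq" -> "qrfxpai" -> "qrfxp" -> "pxfrq" -> "p"
  "ljcbu" -> "ubcjl" -> "bcjl" -> "ljcb" -> "l"
  "symwo" -> "owmys" -> "wmys" -> "symw" -> "s"
  "sxnjcpjibj" -> "jbijpcjnxs" -> "jbjpcjnxs" -> "sxnjcpjbj" -> "s"
  "jikux" -> "xukij" -> "xkj" -> "jkx" -> "j"

"k"; "p"; "l"; "s"; "s"; "j"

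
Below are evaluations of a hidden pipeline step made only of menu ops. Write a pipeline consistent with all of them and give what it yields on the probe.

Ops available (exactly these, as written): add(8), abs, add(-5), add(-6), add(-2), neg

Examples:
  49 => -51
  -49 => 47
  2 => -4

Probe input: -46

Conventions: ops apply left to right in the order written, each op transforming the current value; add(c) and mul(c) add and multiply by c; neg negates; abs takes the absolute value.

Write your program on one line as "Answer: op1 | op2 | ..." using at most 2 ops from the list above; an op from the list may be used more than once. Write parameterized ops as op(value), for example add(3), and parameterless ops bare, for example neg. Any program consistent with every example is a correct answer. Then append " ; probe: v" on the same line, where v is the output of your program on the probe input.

neg | add(-2) ; probe: 44

Check, running the answer program on each example:
  49 -> -49 -> -51
  -49 -> 49 -> 47
  2 -> -2 -> -4
  probe: -46 -> 46 -> 44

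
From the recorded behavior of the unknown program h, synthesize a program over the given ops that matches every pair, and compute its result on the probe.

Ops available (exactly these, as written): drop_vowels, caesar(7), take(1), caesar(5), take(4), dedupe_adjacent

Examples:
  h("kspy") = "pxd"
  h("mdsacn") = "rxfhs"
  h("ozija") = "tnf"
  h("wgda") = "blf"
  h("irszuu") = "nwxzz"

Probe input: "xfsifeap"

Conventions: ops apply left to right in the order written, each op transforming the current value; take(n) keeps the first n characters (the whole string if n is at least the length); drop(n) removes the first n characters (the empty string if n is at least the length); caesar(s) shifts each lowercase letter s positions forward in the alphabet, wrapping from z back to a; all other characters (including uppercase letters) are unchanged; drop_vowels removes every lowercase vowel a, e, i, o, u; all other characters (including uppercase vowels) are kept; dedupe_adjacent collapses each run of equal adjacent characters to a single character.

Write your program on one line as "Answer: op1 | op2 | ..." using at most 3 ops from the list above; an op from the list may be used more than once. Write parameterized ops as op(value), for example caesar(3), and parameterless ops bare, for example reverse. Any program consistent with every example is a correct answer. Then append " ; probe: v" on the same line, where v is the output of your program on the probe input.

caesar(5) | drop_vowels ; probe: "ckxnkjf"

Check, running the answer program on each example:
  "kspy" -> "pxud" -> "pxd"
  "mdsacn" -> "rixfhs" -> "rxfhs"
  "ozija" -> "tenof" -> "tnf"
  "wgda" -> "blif" -> "blf"
  "irszuu" -> "nwxezz" -> "nwxzz"
  probe: "xfsifeap" -> "ckxnkjfu" -> "ckxnkjf"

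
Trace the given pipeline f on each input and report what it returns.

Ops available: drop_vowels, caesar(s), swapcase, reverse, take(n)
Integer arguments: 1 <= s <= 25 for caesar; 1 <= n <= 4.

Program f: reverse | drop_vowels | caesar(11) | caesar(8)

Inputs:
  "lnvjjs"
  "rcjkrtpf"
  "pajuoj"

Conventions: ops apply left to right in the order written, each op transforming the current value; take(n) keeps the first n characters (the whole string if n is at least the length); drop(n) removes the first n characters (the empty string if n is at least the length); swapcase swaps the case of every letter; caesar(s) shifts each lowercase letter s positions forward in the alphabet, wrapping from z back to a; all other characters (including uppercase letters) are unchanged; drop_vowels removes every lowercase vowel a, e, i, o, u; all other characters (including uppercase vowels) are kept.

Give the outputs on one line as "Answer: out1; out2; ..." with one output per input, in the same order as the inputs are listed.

"lccoge"; "yimkdcvk"; "cci"

Execution, op by op:
  "lnvjjs" -> "sjjvnl" -> "sjjvnl" -> "duugyw" -> "lccoge"
  "rcjkrtpf" -> "fptrkjcr" -> "fptrkjcr" -> "qaecvunc" -> "yimkdcvk"
  "pajuoj" -> "joujap" -> "jjp" -> "uua" -> "cci"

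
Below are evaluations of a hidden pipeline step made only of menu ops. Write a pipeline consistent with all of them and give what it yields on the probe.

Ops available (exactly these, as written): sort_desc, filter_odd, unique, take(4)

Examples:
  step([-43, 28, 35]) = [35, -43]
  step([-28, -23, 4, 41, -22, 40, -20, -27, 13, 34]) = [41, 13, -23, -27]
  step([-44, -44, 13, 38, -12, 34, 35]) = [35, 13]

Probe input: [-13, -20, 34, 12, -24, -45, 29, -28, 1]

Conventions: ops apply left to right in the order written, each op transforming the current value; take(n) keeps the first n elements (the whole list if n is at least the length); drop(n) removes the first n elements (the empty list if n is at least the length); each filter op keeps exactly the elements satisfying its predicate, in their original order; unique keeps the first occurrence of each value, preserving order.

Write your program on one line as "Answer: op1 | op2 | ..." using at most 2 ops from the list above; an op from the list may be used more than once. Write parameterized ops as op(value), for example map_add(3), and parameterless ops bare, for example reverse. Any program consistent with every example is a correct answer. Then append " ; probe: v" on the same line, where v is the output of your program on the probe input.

sort_desc | filter_odd ; probe: [29, 1, -13, -45]

Check, running the answer program on each example:
  [-43, 28, 35] -> [35, 28, -43] -> [35, -43]
  [-28, -23, 4, 41, -22, 40, -20, -27, 13, 34] -> [41, 40, 34, 13, 4, -20, -22, -23, -27, -28] -> [41, 13, -23, -27]
  [-44, -44, 13, 38, -12, 34, 35] -> [38, 35, 34, 13, -12, -44, -44] -> [35, 13]
  probe: [-13, -20, 34, 12, -24, -45, 29, -28, 1] -> [34, 29, 12, 1, -13, -20, -24, -28, -45] -> [29, 1, -13, -45]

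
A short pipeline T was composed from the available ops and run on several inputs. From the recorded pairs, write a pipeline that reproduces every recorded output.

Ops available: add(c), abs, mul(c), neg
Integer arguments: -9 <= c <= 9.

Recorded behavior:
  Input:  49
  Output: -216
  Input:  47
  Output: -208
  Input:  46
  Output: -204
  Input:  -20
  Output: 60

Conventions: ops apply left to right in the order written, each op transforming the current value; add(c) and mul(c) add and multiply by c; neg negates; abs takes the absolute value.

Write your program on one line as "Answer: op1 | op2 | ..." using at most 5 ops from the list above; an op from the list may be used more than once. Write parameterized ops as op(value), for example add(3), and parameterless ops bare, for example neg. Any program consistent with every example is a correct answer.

add(-2) | add(7) | mul(4) | neg

Check, running the answer program on each example:
  49 -> 47 -> 54 -> 216 -> -216
  47 -> 45 -> 52 -> 208 -> -208
  46 -> 44 -> 51 -> 204 -> -204
  -20 -> -22 -> -15 -> -60 -> 60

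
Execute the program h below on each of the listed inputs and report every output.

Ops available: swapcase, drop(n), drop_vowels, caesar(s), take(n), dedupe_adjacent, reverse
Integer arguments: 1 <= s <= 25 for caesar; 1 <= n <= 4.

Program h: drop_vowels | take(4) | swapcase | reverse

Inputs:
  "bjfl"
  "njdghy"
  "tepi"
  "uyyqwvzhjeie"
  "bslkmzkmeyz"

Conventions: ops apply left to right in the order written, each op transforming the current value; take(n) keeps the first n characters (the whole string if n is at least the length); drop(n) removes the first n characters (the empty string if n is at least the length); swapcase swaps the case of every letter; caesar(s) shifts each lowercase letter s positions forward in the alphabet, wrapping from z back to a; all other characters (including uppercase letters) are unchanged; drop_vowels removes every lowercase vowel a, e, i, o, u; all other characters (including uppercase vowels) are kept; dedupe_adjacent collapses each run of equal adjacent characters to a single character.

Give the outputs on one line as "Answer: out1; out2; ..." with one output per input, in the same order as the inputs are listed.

"LFJB"; "GDJN"; "PT"; "WQYY"; "KLSB"

Execution, op by op:
  "bjfl" -> "bjfl" -> "bjfl" -> "BJFL" -> "LFJB"
  "njdghy" -> "njdghy" -> "njdg" -> "NJDG" -> "GDJN"
  "tepi" -> "tp" -> "tp" -> "TP" -> "PT"
  "uyyqwvzhjeie" -> "yyqwvzhj" -> "yyqw" -> "YYQW" -> "WQYY"
  "bslkmzkmeyz" -> "bslkmzkmyz" -> "bslk" -> "BSLK" -> "KLSB"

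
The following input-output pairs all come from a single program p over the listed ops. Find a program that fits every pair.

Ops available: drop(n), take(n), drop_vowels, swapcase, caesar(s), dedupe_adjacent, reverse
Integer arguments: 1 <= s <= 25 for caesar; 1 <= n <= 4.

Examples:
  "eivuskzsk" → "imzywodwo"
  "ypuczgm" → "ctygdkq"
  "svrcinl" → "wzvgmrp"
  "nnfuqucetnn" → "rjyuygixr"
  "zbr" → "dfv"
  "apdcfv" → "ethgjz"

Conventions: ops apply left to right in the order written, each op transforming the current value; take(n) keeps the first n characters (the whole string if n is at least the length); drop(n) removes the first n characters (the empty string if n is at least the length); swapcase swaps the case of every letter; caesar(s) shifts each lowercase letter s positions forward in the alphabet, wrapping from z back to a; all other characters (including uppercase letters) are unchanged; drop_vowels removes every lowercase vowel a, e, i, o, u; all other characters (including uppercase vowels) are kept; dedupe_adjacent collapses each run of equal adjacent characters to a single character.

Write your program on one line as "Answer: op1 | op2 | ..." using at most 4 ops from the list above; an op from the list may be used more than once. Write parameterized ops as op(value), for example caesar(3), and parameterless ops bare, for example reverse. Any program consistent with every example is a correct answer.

dedupe_adjacent | caesar(22) | caesar(8)

Check, running the answer program on each example:
  "eivuskzsk" -> "eivuskzsk" -> "aerqogvog" -> "imzywodwo"
  "ypuczgm" -> "ypuczgm" -> "ulqyvci" -> "ctygdkq"
  "svrcinl" -> "svrcinl" -> "ornyejh" -> "wzvgmrp"
  "nnfuqucetnn" -> "nfuqucetn" -> "jbqmqyapj" -> "rjyuygixr"
  "zbr" -> "zbr" -> "vxn" -> "dfv"
  "apdcfv" -> "apdcfv" -> "wlzybr" -> "ethgjz"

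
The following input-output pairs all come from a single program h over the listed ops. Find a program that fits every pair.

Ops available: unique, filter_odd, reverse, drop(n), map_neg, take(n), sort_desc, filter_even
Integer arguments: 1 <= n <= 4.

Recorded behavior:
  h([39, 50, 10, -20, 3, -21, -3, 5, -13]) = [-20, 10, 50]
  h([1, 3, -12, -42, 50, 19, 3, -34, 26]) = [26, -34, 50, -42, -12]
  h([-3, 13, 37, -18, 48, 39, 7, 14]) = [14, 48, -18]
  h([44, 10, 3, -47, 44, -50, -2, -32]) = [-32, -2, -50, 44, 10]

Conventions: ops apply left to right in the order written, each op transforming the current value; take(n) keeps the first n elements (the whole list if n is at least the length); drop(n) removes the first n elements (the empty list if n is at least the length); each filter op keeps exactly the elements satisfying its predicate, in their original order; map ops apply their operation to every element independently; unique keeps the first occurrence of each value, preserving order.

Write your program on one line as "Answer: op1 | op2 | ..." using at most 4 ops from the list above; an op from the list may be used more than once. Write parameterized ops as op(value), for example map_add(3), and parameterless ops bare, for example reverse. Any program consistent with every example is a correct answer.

reverse | filter_even | unique

Check, running the answer program on each example:
  [39, 50, 10, -20, 3, -21, -3, 5, -13] -> [-13, 5, -3, -21, 3, -20, 10, 50, 39] -> [-20, 10, 50] -> [-20, 10, 50]
  [1, 3, -12, -42, 50, 19, 3, -34, 26] -> [26, -34, 3, 19, 50, -42, -12, 3, 1] -> [26, -34, 50, -42, -12] -> [26, -34, 50, -42, -12]
  [-3, 13, 37, -18, 48, 39, 7, 14] -> [14, 7, 39, 48, -18, 37, 13, -3] -> [14, 48, -18] -> [14, 48, -18]
  [44, 10, 3, -47, 44, -50, -2, -32] -> [-32, -2, -50, 44, -47, 3, 10, 44] -> [-32, -2, -50, 44, 10, 44] -> [-32, -2, -50, 44, 10]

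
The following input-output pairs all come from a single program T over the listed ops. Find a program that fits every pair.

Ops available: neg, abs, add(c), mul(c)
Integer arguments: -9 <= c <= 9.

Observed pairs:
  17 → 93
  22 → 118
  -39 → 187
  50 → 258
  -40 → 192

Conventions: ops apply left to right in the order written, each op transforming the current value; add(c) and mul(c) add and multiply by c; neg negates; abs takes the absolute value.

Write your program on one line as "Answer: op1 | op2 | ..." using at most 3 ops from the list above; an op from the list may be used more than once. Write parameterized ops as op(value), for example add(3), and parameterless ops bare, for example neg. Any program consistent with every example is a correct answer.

mul(-5) | add(-8) | abs

Check, running the answer program on each example:
  17 -> -85 -> -93 -> 93
  22 -> -110 -> -118 -> 118
  -39 -> 195 -> 187 -> 187
  50 -> -250 -> -258 -> 258
  -40 -> 200 -> 192 -> 192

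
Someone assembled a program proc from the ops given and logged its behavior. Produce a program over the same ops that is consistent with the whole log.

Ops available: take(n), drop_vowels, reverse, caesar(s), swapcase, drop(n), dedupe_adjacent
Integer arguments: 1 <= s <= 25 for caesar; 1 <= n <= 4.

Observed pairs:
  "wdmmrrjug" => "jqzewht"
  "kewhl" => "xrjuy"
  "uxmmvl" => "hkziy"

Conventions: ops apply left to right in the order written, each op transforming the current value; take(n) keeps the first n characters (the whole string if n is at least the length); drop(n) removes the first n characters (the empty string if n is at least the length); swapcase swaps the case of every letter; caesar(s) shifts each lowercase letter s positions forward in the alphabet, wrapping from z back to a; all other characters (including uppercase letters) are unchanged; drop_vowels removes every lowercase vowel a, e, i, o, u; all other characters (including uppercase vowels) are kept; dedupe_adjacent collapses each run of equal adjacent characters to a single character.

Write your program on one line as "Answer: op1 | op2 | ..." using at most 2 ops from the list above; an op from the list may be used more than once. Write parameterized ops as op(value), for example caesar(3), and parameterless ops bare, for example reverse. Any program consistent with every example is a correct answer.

caesar(13) | dedupe_adjacent

Check, running the answer program on each example:
  "wdmmrrjug" -> "jqzzeewht" -> "jqzewht"
  "kewhl" -> "xrjuy" -> "xrjuy"
  "uxmmvl" -> "hkzziy" -> "hkziy"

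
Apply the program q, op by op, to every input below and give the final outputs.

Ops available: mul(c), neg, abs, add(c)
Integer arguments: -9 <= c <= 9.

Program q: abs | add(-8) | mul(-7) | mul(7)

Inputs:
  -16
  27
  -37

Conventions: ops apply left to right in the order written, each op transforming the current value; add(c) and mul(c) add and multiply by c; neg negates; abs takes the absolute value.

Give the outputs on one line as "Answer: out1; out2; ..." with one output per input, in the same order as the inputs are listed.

-392; -931; -1421

Execution, op by op:
  -16 -> 16 -> 8 -> -56 -> -392
  27 -> 27 -> 19 -> -133 -> -931
  -37 -> 37 -> 29 -> -203 -> -1421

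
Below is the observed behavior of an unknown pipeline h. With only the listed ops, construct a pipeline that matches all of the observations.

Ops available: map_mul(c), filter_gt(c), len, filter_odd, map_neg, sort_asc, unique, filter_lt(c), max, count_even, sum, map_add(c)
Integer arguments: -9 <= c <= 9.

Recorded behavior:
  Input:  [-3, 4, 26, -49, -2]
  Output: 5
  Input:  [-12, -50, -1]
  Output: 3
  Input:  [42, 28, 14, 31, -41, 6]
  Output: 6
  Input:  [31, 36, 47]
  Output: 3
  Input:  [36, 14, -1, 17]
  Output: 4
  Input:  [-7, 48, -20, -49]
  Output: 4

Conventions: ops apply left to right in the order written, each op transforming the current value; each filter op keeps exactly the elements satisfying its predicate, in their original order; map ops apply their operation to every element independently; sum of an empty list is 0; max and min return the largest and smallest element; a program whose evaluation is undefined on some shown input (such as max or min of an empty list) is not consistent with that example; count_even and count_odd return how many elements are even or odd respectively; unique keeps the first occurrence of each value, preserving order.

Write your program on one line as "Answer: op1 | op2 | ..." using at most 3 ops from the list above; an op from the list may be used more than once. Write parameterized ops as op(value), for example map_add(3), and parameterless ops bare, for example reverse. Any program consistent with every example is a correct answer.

map_mul(4) | count_even

Check, running the answer program on each example:
  [-3, 4, 26, -49, -2] -> [-12, 16, 104, -196, -8] -> 5
  [-12, -50, -1] -> [-48, -200, -4] -> 3
  [42, 28, 14, 31, -41, 6] -> [168, 112, 56, 124, -164, 24] -> 6
  [31, 36, 47] -> [124, 144, 188] -> 3
  [36, 14, -1, 17] -> [144, 56, -4, 68] -> 4
  [-7, 48, -20, -49] -> [-28, 192, -80, -196] -> 4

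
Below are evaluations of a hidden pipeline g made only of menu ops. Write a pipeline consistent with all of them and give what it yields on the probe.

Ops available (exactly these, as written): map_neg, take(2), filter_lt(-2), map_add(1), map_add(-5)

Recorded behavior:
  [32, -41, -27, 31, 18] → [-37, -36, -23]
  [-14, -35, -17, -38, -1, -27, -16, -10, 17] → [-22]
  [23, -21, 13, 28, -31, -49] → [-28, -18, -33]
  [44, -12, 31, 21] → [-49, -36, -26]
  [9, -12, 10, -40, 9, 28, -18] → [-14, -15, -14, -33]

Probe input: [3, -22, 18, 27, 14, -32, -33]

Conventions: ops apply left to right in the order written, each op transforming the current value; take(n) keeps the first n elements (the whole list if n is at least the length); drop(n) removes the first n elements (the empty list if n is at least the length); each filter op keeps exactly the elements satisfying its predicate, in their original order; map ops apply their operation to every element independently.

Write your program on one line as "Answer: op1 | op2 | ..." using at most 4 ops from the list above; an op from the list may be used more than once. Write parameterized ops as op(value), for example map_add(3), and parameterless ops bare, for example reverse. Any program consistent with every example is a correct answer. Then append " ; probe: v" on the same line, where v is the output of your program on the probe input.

map_neg | filter_lt(-2) | map_add(-5) ; probe: [-8, -23, -32, -19]

Check, running the answer program on each example:
  [32, -41, -27, 31, 18] -> [-32, 41, 27, -31, -18] -> [-32, -31, -18] -> [-37, -36, -23]
  [-14, -35, -17, -38, -1, -27, -16, -10, 17] -> [14, 35, 17, 38, 1, 27, 16, 10, -17] -> [-17] -> [-22]
  [23, -21, 13, 28, -31, -49] -> [-23, 21, -13, -28, 31, 49] -> [-23, -13, -28] -> [-28, -18, -33]
  [44, -12, 31, 21] -> [-44, 12, -31, -21] -> [-44, -31, -21] -> [-49, -36, -26]
  [9, -12, 10, -40, 9, 28, -18] -> [-9, 12, -10, 40, -9, -28, 18] -> [-9, -10, -9, -28] -> [-14, -15, -14, -33]
  probe: [3, -22, 18, 27, 14, -32, -33] -> [-3, 22, -18, -27, -14, 32, 33] -> [-3, -18, -27, -14] -> [-8, -23, -32, -19]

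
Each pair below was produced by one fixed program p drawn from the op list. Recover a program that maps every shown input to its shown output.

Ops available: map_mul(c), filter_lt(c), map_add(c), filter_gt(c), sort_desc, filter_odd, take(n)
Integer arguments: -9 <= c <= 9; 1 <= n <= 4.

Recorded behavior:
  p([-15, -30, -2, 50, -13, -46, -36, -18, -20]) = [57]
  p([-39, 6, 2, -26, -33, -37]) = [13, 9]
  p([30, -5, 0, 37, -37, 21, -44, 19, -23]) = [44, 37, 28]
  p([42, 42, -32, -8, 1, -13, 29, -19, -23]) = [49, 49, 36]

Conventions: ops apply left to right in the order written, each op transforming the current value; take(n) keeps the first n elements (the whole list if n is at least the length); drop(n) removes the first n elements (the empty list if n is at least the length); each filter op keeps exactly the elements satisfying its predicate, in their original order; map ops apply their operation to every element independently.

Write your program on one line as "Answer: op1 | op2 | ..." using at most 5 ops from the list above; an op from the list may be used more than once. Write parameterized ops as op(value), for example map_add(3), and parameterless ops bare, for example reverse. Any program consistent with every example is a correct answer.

sort_desc | filter_gt(-2) | take(3) | map_add(7)

Check, running the answer program on each example:
  [-15, -30, -2, 50, -13, -46, -36, -18, -20] -> [50, -2, -13, -15, -18, -20, -30, -36, -46] -> [50] -> [50] -> [57]
  [-39, 6, 2, -26, -33, -37] -> [6, 2, -26, -33, -37, -39] -> [6, 2] -> [6, 2] -> [13, 9]
  [30, -5, 0, 37, -37, 21, -44, 19, -23] -> [37, 30, 21, 19, 0, -5, -23, -37, -44] -> [37, 30, 21, 19, 0] -> [37, 30, 21] -> [44, 37, 28]
  [42, 42, -32, -8, 1, -13, 29, -19, -23] -> [42, 42, 29, 1, -8, -13, -19, -23, -32] -> [42, 42, 29, 1] -> [42, 42, 29] -> [49, 49, 36]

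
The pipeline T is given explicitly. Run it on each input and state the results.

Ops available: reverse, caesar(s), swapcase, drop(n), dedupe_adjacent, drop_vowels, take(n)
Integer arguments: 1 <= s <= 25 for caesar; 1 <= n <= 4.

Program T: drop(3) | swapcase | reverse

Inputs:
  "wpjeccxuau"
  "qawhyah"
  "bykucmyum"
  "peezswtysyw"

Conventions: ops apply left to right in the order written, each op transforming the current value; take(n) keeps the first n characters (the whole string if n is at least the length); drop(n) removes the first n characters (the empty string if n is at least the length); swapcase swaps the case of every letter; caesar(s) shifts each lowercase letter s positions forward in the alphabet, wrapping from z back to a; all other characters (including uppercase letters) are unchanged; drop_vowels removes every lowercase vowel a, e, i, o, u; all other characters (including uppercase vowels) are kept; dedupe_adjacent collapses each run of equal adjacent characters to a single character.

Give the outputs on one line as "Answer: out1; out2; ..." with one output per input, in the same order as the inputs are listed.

Execution, op by op:
  "wpjeccxuau" -> "eccxuau" -> "ECCXUAU" -> "UAUXCCE"
  "qawhyah" -> "hyah" -> "HYAH" -> "HAYH"
  "bykucmyum" -> "ucmyum" -> "UCMYUM" -> "MUYMCU"
  "peezswtysyw" -> "zswtysyw" -> "ZSWTYSYW" -> "WYSYTWSZ"

"UAUXCCE"; "HAYH"; "MUYMCU"; "WYSYTWSZ"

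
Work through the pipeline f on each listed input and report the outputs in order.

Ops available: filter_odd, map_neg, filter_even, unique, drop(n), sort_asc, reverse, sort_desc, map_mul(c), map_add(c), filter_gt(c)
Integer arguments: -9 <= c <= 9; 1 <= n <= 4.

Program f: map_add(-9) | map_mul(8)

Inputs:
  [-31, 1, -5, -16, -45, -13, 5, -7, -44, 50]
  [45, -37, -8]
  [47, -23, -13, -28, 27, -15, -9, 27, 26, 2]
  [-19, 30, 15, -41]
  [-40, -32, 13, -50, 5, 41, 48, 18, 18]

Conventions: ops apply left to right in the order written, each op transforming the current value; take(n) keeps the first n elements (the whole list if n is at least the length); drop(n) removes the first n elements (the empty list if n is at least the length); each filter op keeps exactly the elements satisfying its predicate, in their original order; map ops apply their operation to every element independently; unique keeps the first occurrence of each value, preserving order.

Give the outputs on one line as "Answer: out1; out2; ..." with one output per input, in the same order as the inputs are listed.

[-320, -64, -112, -200, -432, -176, -32, -128, -424, 328]; [288, -368, -136]; [304, -256, -176, -296, 144, -192, -144, 144, 136, -56]; [-224, 168, 48, -400]; [-392, -328, 32, -472, -32, 256, 312, 72, 72]

Execution, op by op:
  [-31, 1, -5, -16, -45, -13, 5, -7, -44, 50] -> [-40, -8, -14, -25, -54, -22, -4, -16, -53, 41] -> [-320, -64, -112, -200, -432, -176, -32, -128, -424, 328]
  [45, -37, -8] -> [36, -46, -17] -> [288, -368, -136]
  [47, -23, -13, -28, 27, -15, -9, 27, 26, 2] -> [38, -32, -22, -37, 18, -24, -18, 18, 17, -7] -> [304, -256, -176, -296, 144, -192, -144, 144, 136, -56]
  [-19, 30, 15, -41] -> [-28, 21, 6, -50] -> [-224, 168, 48, -400]
  [-40, -32, 13, -50, 5, 41, 48, 18, 18] -> [-49, -41, 4, -59, -4, 32, 39, 9, 9] -> [-392, -328, 32, -472, -32, 256, 312, 72, 72]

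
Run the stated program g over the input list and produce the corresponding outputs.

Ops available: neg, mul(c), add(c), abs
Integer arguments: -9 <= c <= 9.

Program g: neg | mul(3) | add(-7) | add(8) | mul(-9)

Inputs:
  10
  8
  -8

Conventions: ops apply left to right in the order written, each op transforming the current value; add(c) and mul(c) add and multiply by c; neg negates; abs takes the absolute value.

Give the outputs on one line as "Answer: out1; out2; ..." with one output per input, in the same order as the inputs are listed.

Execution, op by op:
  10 -> -10 -> -30 -> -37 -> -29 -> 261
  8 -> -8 -> -24 -> -31 -> -23 -> 207
  -8 -> 8 -> 24 -> 17 -> 25 -> -225

261; 207; -225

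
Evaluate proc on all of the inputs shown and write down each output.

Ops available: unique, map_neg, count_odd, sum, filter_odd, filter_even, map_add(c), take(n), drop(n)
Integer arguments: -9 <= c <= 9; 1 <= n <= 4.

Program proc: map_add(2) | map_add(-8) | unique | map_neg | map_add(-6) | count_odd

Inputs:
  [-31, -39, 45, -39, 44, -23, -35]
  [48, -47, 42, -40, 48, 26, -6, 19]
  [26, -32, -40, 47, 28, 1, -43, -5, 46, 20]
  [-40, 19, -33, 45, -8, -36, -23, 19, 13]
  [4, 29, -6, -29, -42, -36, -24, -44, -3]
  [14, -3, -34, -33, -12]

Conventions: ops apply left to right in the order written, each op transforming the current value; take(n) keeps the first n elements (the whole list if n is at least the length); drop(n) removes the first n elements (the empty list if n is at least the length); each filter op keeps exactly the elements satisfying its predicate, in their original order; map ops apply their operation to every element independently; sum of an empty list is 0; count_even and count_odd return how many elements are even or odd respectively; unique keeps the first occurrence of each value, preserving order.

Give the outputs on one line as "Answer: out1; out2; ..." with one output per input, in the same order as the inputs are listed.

5; 2; 4; 5; 3; 2

Execution, op by op:
  [-31, -39, 45, -39, 44, -23, -35] -> [-29, -37, 47, -37, 46, -21, -33] -> [-37, -45, 39, -45, 38, -29, -41] -> [-37, -45, 39, 38, -29, -41] -> [37, 45, -39, -38, 29, 41] -> [31, 39, -45, -44, 23, 35] -> 5
  [48, -47, 42, -40, 48, 26, -6, 19] -> [50, -45, 44, -38, 50, 28, -4, 21] -> [42, -53, 36, -46, 42, 20, -12, 13] -> [42, -53, 36, -46, 20, -12, 13] -> [-42, 53, -36, 46, -20, 12, -13] -> [-48, 47, -42, 40, -26, 6, -19] -> 2
  [26, -32, -40, 47, 28, 1, -43, -5, 46, 20] -> [28, -30, -38, 49, 30, 3, -41, -3, 48, 22] -> [20, -38, -46, 41, 22, -5, -49, -11, 40, 14] -> [20, -38, -46, 41, 22, -5, -49, -11, 40, 14] -> [-20, 38, 46, -41, -22, 5, 49, 11, -40, -14] -> [-26, 32, 40, -47, -28, -1, 43, 5, -46, -20] -> 4
  [-40, 19, -33, 45, -8, -36, -23, 19, 13] -> [-38, 21, -31, 47, -6, -34, -21, 21, 15] -> [-46, 13, -39, 39, -14, -42, -29, 13, 7] -> [-46, 13, -39, 39, -14, -42, -29, 7] -> [46, -13, 39, -39, 14, 42, 29, -7] -> [40, -19, 33, -45, 8, 36, 23, -13] -> 5
  [4, 29, -6, -29, -42, -36, -24, -44, -3] -> [6, 31, -4, -27, -40, -34, -22, -42, -1] -> [-2, 23, -12, -35, -48, -42, -30, -50, -9] -> [-2, 23, -12, -35, -48, -42, -30, -50, -9] -> [2, -23, 12, 35, 48, 42, 30, 50, 9] -> [-4, -29, 6, 29, 42, 36, 24, 44, 3] -> 3
  [14, -3, -34, -33, -12] -> [16, -1, -32, -31, -10] -> [8, -9, -40, -39, -18] -> [8, -9, -40, -39, -18] -> [-8, 9, 40, 39, 18] -> [-14, 3, 34, 33, 12] -> 2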